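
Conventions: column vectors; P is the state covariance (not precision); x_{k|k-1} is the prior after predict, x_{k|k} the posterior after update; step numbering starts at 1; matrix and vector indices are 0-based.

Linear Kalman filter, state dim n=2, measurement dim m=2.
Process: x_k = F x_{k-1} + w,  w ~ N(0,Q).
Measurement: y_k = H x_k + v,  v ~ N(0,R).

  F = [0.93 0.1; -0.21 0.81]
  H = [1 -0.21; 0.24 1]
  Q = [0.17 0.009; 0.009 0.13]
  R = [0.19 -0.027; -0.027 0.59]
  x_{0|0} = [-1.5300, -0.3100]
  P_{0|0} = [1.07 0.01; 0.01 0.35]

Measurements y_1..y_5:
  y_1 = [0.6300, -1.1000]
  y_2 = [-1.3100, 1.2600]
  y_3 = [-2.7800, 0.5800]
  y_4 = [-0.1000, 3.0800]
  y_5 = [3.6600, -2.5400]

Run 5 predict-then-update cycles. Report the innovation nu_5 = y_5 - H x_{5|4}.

innov = [4.1511, -3.7643]

step 1: x^-=[-1.4539, 0.0702]  P^-=[1.1008 -0.1643; -0.1643 0.4034]  S=[1.3776 -0.0035; -0.0035 0.9780]  K=[0.8244 0.1051; -0.1798 0.3715]  nu=[2.0986, -0.8213]  x^+=[0.1899, -0.6123]  P^+=[0.1544 0.0027; 0.0027 0.2234]
step 2: x^-=[0.1153, -0.5358]  P^-=[0.3063 -0.0011; -0.0011 0.2825]  S=[0.5092 -0.0138; -0.0138 0.8896]  K=[0.6044 0.0908; -0.1100 0.3155]  nu=[-1.5379, 1.7681]  x^+=[-0.6535, 0.1913]  P^+=[0.1144 0.0098; 0.0098 0.1868]
step 3: x^-=[-0.5887, 0.2922]  P^-=[0.2727 0.0090; 0.0090 0.2543]  S=[0.4701 -0.0064; -0.0064 0.8643]  K=[0.5772 0.0904; -0.0905 0.2960]  nu=[-2.1300, 0.4291]  x^+=[-1.7794, 0.6119]  P^+=[0.1096 0.0114; 0.0114 0.1743]
step 4: x^-=[-1.5936, 0.8693]  P^-=[0.2687 0.0101; 0.0101 0.2453]  S=[0.4653 -0.0045; -0.0045 0.8556]  K=[0.5738 0.0901; -0.0863 0.2891]  nu=[1.6762, 2.5932]  x^+=[-0.3981, 1.4743]  P^+=[0.1090 0.0115; 0.0115 0.1701]
step 5: x^-=[-0.2228, 1.2778]  P^-=[0.2681 0.0099; 0.0099 0.2425]  S=[0.4647 -0.0041; -0.0041 0.8527]  K=[0.5734 0.0899; -0.0857 0.2868]  nu=[4.1511, -3.7643]  x^+=[1.8189, -0.1573]  P^+=[0.1089 0.0114; 0.0114 0.1688]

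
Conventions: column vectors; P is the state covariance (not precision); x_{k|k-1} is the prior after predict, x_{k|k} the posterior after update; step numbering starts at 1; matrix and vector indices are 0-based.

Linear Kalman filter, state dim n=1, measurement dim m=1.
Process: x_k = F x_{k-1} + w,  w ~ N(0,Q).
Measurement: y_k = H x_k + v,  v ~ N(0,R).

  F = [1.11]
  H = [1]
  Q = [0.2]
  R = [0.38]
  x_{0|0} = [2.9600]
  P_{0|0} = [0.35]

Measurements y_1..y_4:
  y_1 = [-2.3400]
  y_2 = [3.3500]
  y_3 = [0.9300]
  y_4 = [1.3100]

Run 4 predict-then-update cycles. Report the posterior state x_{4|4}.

x_post = [1.4214]

step 1: x^-=[3.2856]  P^-=[0.6312]  S=[1.0112]  K=[0.6242]  nu=[-5.6256]  x^+=[-0.2260]  P^+=[0.2372]
step 2: x^-=[-0.2509]  P^-=[0.4923]  S=[0.8723]  K=[0.5643]  nu=[3.6009]  x^+=[1.7813]  P^+=[0.2145]
step 3: x^-=[1.9772]  P^-=[0.4642]  S=[0.8442]  K=[0.5499]  nu=[-1.0472]  x^+=[1.4014]  P^+=[0.2090]
step 4: x^-=[1.5555]  P^-=[0.4575]  S=[0.8375]  K=[0.5462]  nu=[-0.2455]  x^+=[1.4214]  P^+=[0.2076]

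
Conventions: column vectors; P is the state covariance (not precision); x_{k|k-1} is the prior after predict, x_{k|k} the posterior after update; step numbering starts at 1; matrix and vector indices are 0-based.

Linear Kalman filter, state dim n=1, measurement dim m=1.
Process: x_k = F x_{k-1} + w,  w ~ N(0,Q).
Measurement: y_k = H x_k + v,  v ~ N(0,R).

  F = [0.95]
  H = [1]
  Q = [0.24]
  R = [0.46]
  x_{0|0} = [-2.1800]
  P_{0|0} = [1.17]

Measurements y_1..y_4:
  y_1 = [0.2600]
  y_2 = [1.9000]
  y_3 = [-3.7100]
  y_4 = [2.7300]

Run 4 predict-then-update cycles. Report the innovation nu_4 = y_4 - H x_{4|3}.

step 1: x^-=[-2.0710]  P^-=[1.2959]  S=[1.7559]  K=[0.7380]  nu=[2.3310]  x^+=[-0.3507]  P^+=[0.3395]
step 2: x^-=[-0.3331]  P^-=[0.5464]  S=[1.0064]  K=[0.5429]  nu=[2.2331]  x^+=[0.8793]  P^+=[0.2497]
step 3: x^-=[0.8353]  P^-=[0.4654]  S=[0.9254]  K=[0.5029]  nu=[-4.5453]  x^+=[-1.4506]  P^+=[0.2313]
step 4: x^-=[-1.3781]  P^-=[0.4488]  S=[0.9088]  K=[0.4938]  nu=[4.1081]  x^+=[0.6506]  P^+=[0.2272]

innov = [4.1081]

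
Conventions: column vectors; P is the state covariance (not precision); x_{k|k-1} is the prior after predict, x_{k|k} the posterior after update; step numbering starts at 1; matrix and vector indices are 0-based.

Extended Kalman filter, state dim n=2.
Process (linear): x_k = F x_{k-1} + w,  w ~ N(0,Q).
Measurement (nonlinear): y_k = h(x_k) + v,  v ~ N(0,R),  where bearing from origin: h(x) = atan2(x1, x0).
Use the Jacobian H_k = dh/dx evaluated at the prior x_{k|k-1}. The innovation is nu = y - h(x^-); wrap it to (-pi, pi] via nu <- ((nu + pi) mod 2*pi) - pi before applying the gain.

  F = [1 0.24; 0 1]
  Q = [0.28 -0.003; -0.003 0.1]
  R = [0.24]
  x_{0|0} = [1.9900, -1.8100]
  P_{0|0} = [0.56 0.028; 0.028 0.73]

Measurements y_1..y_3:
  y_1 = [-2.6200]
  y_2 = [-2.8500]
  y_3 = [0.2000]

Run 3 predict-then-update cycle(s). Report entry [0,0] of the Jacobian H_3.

step 1: x^-=[1.5556, -1.8100]  P^-=[0.8955 0.2002; 0.2002 0.8300]  H_jac=[0.3178 0.2731]  S=[0.4271]  K=[0.7943; 0.6797]  nu=[-1.7592]  x^+=[0.1583, -3.0057]  P^+=[0.6260 -0.0304; -0.0304 0.6327]
step 2: x^-=[-0.5631, -3.0057]  P^-=[0.9279 0.1185; 0.1185 0.7327]  H_jac=[0.3214 -0.0602]  S=[0.3339]  K=[0.8718; -0.0181]  nu=[-1.0940]  x^+=[-1.5168, -2.9859]  P^+=[0.6741 0.1237; 0.1237 0.7326]
step 3: x^-=[-2.2334, -2.9859]  P^-=[1.0557 0.2965; 0.2965 0.8326]  H_jac=[0.2148 -0.1606]  S=[0.2897]  K=[0.6181; -0.2418]  nu=[2.4130]  x^+=[-0.7419, -3.5694]  P^+=[0.9450 0.3398; 0.3398 0.8156]

H_jac[0,0] = 0.2148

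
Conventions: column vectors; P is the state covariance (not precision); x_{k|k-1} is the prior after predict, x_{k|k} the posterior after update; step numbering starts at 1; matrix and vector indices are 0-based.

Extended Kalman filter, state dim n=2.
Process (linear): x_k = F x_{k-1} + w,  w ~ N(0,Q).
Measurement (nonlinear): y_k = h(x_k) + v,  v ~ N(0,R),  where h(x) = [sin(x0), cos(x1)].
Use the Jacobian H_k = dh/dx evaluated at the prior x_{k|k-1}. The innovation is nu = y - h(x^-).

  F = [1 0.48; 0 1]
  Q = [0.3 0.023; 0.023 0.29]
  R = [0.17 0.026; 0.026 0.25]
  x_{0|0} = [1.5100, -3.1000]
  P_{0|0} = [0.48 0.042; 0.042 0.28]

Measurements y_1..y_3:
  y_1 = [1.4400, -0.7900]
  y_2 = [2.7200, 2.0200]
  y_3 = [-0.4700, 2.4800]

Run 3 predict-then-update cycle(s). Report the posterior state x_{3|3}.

x_post = [3.5228, 0.7042]

step 1: x^-=[0.0220, -3.1000]  P^-=[0.8848 0.1994; 0.1994 0.5700]  H_jac=[0.9998 0.0000; 0.0000 0.0416]  S=[1.0544 0.0343; 0.0343 0.2510]  K=[0.8416 -0.0819; 0.1868 0.0689]  nu=[1.4180, 0.2091]  x^+=[1.1983, -2.8207]  P^+=[0.1410 0.0336; 0.0336 0.5311]
step 2: x^-=[-0.1556, -2.8207]  P^-=[0.5956 0.3115; 0.3115 0.8211]  H_jac=[0.9879 0.0000; 0.0000 0.3154]  S=[0.7513 0.1231; 0.1231 0.3317]  K=[0.7822 0.0060; 0.2999 0.6696]  nu=[2.8750, 2.9689]  x^+=[2.1110, 0.0296]  P^+=[0.1348 0.0692; 0.0692 0.5554]
step 3: x^-=[2.1252, 0.0296]  P^-=[0.6292 0.3588; 0.3588 0.8454]  H_jac=[-0.5265 0.0000; 0.0000 -0.0296]  S=[0.3444 0.0316; 0.0316 0.2507]  K=[-0.9691 0.0798; -0.5457 -0.0310]  nu=[-1.3202, 1.4804]  x^+=[3.5228, 0.7042]  P^+=[0.3090 0.1777; 0.1777 0.7415]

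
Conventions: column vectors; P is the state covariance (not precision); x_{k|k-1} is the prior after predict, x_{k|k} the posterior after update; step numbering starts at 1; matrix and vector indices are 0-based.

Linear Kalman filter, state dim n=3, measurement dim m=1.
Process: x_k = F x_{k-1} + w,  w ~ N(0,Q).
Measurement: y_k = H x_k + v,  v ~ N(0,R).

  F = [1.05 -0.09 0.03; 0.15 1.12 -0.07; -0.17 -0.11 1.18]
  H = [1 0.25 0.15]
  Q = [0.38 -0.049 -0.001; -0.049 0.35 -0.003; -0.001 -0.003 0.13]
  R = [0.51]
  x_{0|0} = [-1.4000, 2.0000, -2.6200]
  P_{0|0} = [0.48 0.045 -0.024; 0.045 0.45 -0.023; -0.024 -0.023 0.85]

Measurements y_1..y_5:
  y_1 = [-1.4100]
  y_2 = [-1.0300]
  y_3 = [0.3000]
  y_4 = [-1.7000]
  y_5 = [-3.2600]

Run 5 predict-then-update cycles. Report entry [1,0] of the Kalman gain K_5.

K[1,0] = -0.3286

step 1: x^-=[-1.7286, 2.2134, -3.0736]  P^-=[0.9037 0.0325 -0.0837; 0.0325 0.9487 -0.1853; -0.0837 -0.1853 1.3501]  S=[1.4806]  K=[0.6074; 0.1634; 0.0489]  nu=[0.2263]  x^+=[-1.5912, 2.2504, -3.0625]  P^+=[0.3575 -0.1144 -0.1277; -0.1144 0.9092 -0.1971; -0.1277 -0.1971 1.3466]
step 2: x^-=[-1.9651, 2.4961, -3.5908]  P^-=[0.7974 -0.2192 -0.1327; -0.2192 1.5002 -0.4979; -0.1327 -0.4979 2.1245]  S=[1.2622]  K=[0.5726; 0.0643; 0.0487]  nu=[0.8497]  x^+=[-1.4786, 2.5508, -3.5494]  P^+=[0.3836 -0.2657 -0.1679; -0.2657 1.4950 -0.5018; -0.1679 -0.5018 2.1215]
step 3: x^-=[-1.8886, 2.8835, -4.2176]  P^-=[0.8593 -0.4610 -0.1052; -0.4610 2.2373 -1.0160; -0.1052 -1.0160 3.3008]  S=[1.2451]  K=[0.5849; -0.0435; 0.1092]  nu=[2.1003]  x^+=[-0.6601, 2.7923, -3.9883]  P^+=[0.4333 -0.4294 -0.1847; -0.4294 2.2350 -1.0101; -0.1847 -1.0101 3.2860]
step 4: x^-=[-1.0641, 3.3075, -4.9011]  P^-=[0.9538 -0.7397 -0.0142; -0.7397 3.1974 -1.8496; -0.0142 -1.8496 5.0653]  S=[1.2648]  K=[0.6062; -0.1722; 0.2239]  nu=[-0.7276]  x^+=[-1.5052, 3.4328, -5.0640]  P^+=[0.4890 -0.6076 -0.1859; -0.6076 3.1599 -1.8009; -0.1859 -1.8009 5.0019]
step 5: x^-=[-2.0413, 3.9734, -6.0973]  P^-=[1.0620 -1.0664 0.1488; -1.0664 4.4314 -3.1212; 0.1488 -3.1212 7.6663]  S=[1.2988]  K=[0.6296; -0.3286; 0.3992]  nu=[-1.2974]  x^+=[-2.8582, 4.3997, -6.6152]  P^+=[0.5472 -0.7977 -0.1776; -0.7977 4.2912 -2.9509; -0.1776 -2.9509 7.4594]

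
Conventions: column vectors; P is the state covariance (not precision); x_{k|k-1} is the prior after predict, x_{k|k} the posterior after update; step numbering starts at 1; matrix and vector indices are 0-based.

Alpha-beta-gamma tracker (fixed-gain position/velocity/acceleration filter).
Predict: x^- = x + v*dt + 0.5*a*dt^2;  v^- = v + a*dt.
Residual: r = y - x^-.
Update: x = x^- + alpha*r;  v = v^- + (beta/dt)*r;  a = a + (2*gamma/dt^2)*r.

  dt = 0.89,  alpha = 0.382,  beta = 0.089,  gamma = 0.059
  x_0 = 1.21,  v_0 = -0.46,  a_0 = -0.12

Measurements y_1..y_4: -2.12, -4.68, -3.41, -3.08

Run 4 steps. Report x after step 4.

step 1: x_pred=0.7531  r=-2.8731  x^+=-0.3444  v^+=-0.8541  a^+=-0.5480
step 2: x_pred=-1.3216  r=-3.3584  x^+=-2.6045  v^+=-1.6777  a^+=-1.0483
step 3: x_pred=-4.5128  r=1.1028  x^+=-4.0916  v^+=-2.5004  a^+=-0.8840
step 4: x_pred=-6.6670  r=3.5870  x^+=-5.2968  v^+=-2.9284  a^+=-0.3497

x_post = -5.2968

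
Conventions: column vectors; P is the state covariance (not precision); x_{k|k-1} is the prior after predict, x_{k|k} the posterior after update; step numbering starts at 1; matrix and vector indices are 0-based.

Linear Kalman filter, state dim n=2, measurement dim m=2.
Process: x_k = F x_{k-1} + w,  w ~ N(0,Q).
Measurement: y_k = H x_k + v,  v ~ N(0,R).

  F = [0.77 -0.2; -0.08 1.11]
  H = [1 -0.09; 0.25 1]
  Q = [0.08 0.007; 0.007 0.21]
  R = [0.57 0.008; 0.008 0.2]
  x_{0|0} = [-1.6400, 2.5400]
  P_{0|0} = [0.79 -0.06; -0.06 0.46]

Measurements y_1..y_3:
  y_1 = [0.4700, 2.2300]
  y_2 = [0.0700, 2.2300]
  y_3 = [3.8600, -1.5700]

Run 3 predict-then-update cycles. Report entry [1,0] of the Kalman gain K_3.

step 1: x^-=[-1.7708, 2.9506]  P^-=[0.5853 -0.1960; -0.1960 0.7925]  S=[1.1970 -0.1086; -0.1086 0.9310]  K=[0.5042 0.0054; -0.1525 0.7807]  nu=[2.5064, -0.2779]  x^+=[-0.5086, 2.3514]  P^+=[0.2816 -0.0653; -0.0653 0.1712]
step 2: x^-=[-0.8619, 2.6507]  P^-=[0.2739 -0.1052; -0.1052 0.4344]  S=[0.8663 -0.0654; -0.0654 0.5989]  K=[0.3251 -0.0258; -0.1160 0.6687]  nu=[1.1705, -0.2053]  x^+=[-0.4761, 2.3777]  P^+=[0.1808 -0.0478; -0.0478 0.1448]
step 3: x^-=[-0.8421, 2.6773]  P^-=[0.2077 -0.0779; -0.0779 0.3980]  S=[0.7949 -0.0520; -0.0520 0.5720]  K=[0.2687 -0.0209; -0.1003 0.6526]  nu=[4.9431, -4.0368]  x^+=[0.5706, -0.4529]  P^+=[0.1495 -0.0394; -0.0394 0.1396]

K[1,0] = -0.1003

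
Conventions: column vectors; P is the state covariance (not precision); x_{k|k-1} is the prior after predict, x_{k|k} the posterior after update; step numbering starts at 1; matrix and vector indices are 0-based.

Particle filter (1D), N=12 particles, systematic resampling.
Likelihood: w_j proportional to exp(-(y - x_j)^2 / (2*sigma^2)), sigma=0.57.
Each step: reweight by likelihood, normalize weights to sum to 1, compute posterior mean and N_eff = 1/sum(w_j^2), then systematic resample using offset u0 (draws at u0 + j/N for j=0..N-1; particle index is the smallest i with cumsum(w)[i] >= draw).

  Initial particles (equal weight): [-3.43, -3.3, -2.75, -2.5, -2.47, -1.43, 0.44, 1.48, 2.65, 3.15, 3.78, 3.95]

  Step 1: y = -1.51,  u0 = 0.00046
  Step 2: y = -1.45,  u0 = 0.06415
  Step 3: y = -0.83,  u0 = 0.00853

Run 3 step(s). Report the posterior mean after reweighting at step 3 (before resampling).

post_mean = -1.4326

step 1: w=[0.0022, 0.0046, 0.0601, 0.1418, 0.1551, 0.6343, 0.0018, 0.0000, 0.0000, 0.0000, 0.0000, 0.0000]  mean=-1.8320  Neff=2.2213  idx=[0, 3, 3, 4, 4, 5, 5, 5, 5, 5, 5, 5]
step 2: w=[0.0003, 0.0236, 0.0236, 0.0260, 0.0260, 0.1287, 0.1287, 0.1287, 0.1287, 0.1287, 0.1287, 0.1287]  mean=-1.5351  Neff=8.4514  idx=[3, 5, 6, 6, 7, 7, 8, 9, 9, 10, 11, 11]
step 3: w=[0.0025, 0.0907, 0.0907, 0.0907, 0.0907, 0.0907, 0.0907, 0.0907, 0.0907, 0.0907, 0.0907, 0.0907]  mean=-1.4326  Neff=11.0548  idx=[1, 1, 2, 3, 4, 5, 6, 7, 8, 9, 10, 11]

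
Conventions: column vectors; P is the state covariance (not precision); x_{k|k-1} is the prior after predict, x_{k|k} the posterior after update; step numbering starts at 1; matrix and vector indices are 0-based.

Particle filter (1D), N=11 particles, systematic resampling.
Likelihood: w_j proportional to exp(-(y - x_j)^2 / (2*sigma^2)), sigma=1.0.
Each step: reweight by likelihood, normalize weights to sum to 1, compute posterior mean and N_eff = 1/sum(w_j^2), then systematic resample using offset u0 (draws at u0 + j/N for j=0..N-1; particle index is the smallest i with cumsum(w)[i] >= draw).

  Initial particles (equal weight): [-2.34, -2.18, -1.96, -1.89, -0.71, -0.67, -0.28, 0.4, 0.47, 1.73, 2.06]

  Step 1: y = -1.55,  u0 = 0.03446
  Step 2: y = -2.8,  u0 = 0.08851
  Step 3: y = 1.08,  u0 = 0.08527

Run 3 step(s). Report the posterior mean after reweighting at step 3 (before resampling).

post_mean = -0.5523

step 1: w=[0.1324, 0.1483, 0.1663, 0.1707, 0.1271, 0.1228, 0.0807, 0.0270, 0.0235, 0.0008, 0.0003]  mean=-1.4530  Neff=7.3877  idx=[0, 0, 1, 2, 2, 3, 3, 4, 5, 5, 6]
step 2: w=[0.1575, 0.1575, 0.1444, 0.1230, 0.1230, 0.1157, 0.1157, 0.0197, 0.0181, 0.0181, 0.0073]  mean=-2.0116  Neff=7.7773  idx=[0, 1, 1, 2, 2, 3, 4, 5, 5, 6, 10]
step 3: w=[0.0061, 0.0061, 0.0061, 0.0104, 0.0104, 0.0209, 0.0209, 0.0258, 0.0258, 0.0258, 0.8416]  mean=-0.5523  Neff=1.4055  idx=[7, 10, 10, 10, 10, 10, 10, 10, 10, 10, 10]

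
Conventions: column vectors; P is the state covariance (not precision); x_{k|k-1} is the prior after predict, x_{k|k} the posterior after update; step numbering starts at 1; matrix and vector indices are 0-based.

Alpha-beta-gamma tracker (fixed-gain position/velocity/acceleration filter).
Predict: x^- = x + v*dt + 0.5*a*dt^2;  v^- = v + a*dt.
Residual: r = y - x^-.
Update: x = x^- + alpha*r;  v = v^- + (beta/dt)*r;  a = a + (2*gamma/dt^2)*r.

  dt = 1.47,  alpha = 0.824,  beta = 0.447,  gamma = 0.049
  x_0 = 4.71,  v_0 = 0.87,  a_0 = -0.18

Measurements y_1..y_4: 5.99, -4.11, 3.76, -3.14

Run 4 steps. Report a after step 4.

step 1: x_pred=5.7944  r=0.1956  x^+=5.9556  v^+=0.6649  a^+=-0.1711
step 2: x_pred=6.7480  r=-10.8580  x^+=-2.1990  v^+=-2.8884  a^+=-0.6636
step 3: x_pred=-7.1619  r=10.9219  x^+=1.8377  v^+=-0.5427  a^+=-0.1682
step 4: x_pred=0.8582  r=-3.9982  x^+=-2.4363  v^+=-2.0058  a^+=-0.3496

a_post = -0.3496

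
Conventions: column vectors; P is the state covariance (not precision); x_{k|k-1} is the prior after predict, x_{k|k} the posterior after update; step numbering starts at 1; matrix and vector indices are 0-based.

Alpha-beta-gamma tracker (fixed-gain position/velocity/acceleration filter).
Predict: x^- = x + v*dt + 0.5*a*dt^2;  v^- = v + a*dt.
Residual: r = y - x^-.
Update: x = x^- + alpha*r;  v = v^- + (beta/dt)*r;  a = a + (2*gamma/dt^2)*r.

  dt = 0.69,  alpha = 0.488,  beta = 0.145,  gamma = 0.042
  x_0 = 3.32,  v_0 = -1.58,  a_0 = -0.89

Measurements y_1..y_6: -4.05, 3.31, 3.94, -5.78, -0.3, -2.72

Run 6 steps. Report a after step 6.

step 1: x_pred=2.0179  r=-6.0679  x^+=-0.9432  v^+=-3.4692  a^+=-1.9606
step 2: x_pred=-3.8037  r=7.1137  x^+=-0.3322  v^+=-3.3271  a^+=-0.7055
step 3: x_pred=-2.7959  r=6.7359  x^+=0.4912  v^+=-2.3984  a^+=0.4829
step 4: x_pred=-1.0487  r=-4.7313  x^+=-3.3576  v^+=-3.0594  a^+=-0.3518
step 5: x_pred=-5.5523  r=5.2523  x^+=-2.9892  v^+=-2.1984  a^+=0.5749
step 6: x_pred=-4.3693  r=1.6493  x^+=-3.5644  v^+=-1.4552  a^+=0.8659

a_post = 0.8659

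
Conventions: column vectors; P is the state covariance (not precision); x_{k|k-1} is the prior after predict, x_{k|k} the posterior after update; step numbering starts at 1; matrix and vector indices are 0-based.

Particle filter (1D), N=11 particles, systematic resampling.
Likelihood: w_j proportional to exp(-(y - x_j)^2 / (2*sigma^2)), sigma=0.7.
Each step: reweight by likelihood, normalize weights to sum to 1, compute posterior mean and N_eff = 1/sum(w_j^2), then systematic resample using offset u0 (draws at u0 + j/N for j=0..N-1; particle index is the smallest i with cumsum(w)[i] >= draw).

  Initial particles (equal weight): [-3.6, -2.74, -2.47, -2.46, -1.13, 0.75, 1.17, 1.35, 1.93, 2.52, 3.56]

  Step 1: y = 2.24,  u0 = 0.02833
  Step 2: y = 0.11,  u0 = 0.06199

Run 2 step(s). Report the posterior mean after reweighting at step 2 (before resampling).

step 1: w=[0.0000, 0.0000, 0.0000, 0.0000, 0.0000, 0.0363, 0.1087, 0.1559, 0.3171, 0.3229, 0.0591]  mean=2.0009  Neff=4.0695  idx=[5, 6, 7, 8, 8, 8, 8, 9, 9, 9, 9]
step 2: w=[0.4946, 0.2387, 0.1564, 0.0256, 0.0256, 0.0256, 0.0256, 0.0020, 0.0020, 0.0020, 0.0020]  mean=1.0790  Neff=3.0426  idx=[0, 0, 0, 0, 0, 1, 1, 1, 2, 2, 6]

post_mean = 1.0790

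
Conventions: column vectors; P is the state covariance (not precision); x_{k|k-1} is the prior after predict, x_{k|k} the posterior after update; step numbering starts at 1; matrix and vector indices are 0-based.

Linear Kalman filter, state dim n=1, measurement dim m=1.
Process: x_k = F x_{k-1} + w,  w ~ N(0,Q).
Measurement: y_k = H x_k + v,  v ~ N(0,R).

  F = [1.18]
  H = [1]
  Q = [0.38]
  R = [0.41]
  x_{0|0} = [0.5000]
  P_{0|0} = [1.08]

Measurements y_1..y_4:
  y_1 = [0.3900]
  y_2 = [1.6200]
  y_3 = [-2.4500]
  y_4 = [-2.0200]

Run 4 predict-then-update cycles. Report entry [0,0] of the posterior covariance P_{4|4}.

step 1: x^-=[0.5900]  P^-=[1.8838]  S=[2.2938]  K=[0.8213]  nu=[-0.2000]  x^+=[0.4257]  P^+=[0.3367]
step 2: x^-=[0.5024]  P^-=[0.8488]  S=[1.2588]  K=[0.6743]  nu=[1.1176]  x^+=[1.2560]  P^+=[0.2765]
step 3: x^-=[1.4821]  P^-=[0.7649]  S=[1.1749]  K=[0.6510]  nu=[-3.9321]  x^+=[-1.0779]  P^+=[0.2669]
step 4: x^-=[-1.2719]  P^-=[0.7517]  S=[1.1617]  K=[0.6471]  nu=[-0.7481]  x^+=[-1.7560]  P^+=[0.2653]

P_post[0,0] = 0.2653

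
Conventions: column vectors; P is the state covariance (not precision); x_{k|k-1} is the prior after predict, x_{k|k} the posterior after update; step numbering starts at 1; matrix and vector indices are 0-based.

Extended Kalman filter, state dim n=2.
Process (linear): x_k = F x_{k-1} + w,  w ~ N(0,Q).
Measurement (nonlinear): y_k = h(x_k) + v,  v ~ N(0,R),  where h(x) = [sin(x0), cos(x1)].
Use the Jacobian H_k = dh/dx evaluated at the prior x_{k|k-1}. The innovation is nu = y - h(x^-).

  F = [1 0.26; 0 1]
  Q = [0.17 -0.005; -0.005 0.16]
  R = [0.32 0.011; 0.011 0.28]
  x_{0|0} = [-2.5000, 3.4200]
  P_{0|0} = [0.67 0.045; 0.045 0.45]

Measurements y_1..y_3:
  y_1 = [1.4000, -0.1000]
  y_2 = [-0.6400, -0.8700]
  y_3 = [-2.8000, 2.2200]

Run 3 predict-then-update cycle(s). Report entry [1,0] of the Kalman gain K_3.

step 1: x^-=[-1.6108, 3.4200]  P^-=[0.8938 0.1570; 0.1570 0.6100]  H_jac=[-0.0400 0.0000; 0.0000 0.2748]  S=[0.3214 0.0093; 0.0093 0.3261]  K=[-0.1151 0.1356; -0.0344 0.5151]  nu=[2.3992, 0.8615]  x^+=[-1.7702, 3.7812]  P^+=[0.8839 0.1335; 0.1335 0.5234]
step 2: x^-=[-0.7871, 3.7812]  P^-=[1.1587 0.2646; 0.2646 0.6834]  H_jac=[0.7059 0.0000; 0.0000 0.5969]  S=[0.8974 0.1225; 0.1225 0.5235]  K=[0.8990 0.0914; 0.1051 0.7546]  nu=[0.0683, -0.0677]  x^+=[-0.7319, 3.7373]  P^+=[0.4089 0.0594; 0.0594 0.3559]
step 3: x^-=[0.2398, 3.7373]  P^-=[0.6339 0.1470; 0.1470 0.5159]  H_jac=[0.9714 0.0000; 0.0000 0.5611]  S=[0.9181 0.0911; 0.0911 0.4424]  K=[0.6658 0.0493; 0.0925 0.6353]  nu=[-3.0376, 3.0477]  x^+=[-1.6322, 5.3927]  P^+=[0.2199 0.0377; 0.0377 0.3188]

K[1,0] = 0.0925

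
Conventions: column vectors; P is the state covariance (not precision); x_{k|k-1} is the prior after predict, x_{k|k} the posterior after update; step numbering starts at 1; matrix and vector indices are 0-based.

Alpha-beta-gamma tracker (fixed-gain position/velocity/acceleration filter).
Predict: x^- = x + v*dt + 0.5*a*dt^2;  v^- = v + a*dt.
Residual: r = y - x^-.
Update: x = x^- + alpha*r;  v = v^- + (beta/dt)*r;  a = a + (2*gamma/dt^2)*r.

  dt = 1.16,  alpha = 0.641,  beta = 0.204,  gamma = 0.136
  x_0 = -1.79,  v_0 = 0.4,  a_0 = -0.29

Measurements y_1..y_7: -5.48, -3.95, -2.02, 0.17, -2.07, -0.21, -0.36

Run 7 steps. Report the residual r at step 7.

step 1: x_pred=-1.5211  r=-3.9589  x^+=-4.0588  v^+=-0.6326  a^+=-1.0903
step 2: x_pred=-5.5261  r=1.5761  x^+=-4.5158  v^+=-1.6201  a^+=-0.7717
step 3: x_pred=-6.9143  r=4.8943  x^+=-3.7771  v^+=-1.6545  a^+=0.2177
step 4: x_pred=-5.5498  r=5.7198  x^+=-1.8834  v^+=-0.3961  a^+=1.3739
step 5: x_pred=-1.4185  r=-0.6515  x^+=-1.8361  v^+=1.0831  a^+=1.2422
step 6: x_pred=0.2560  r=-0.4660  x^+=-0.0427  v^+=2.4421  a^+=1.1480
step 7: x_pred=3.5625  r=-3.9225  x^+=1.0482  v^+=3.0840  a^+=0.3551

resid = -3.9225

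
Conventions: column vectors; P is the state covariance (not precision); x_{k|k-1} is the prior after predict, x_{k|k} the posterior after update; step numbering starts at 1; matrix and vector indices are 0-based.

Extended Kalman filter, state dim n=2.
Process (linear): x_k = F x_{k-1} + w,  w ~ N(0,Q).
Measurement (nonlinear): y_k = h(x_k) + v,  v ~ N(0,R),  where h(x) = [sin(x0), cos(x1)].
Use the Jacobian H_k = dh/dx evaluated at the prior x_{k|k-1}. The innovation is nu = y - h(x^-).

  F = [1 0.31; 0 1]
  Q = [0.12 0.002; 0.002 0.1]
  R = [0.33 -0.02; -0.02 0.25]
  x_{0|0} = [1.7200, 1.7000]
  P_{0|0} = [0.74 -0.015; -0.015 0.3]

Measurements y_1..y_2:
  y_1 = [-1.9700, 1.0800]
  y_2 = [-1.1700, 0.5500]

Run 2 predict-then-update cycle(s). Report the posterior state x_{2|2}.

x_post = [4.7055, 1.0496]

step 1: x^-=[2.2470, 1.7000]  P^-=[0.8795 0.0800; 0.0800 0.4000]  H_jac=[-0.6258 0.0000; 0.0000 -0.9917]  S=[0.6745 0.0296; 0.0296 0.6434]  K=[-0.8123 -0.0859; -0.0472 -0.6144]  nu=[-2.7500, 1.2088]  x^+=[4.3770, 1.0872]  P^+=[0.4256 0.0053; 0.0053 0.1539]
step 2: x^-=[4.7140, 1.0872]  P^-=[0.5636 0.0550; 0.0550 0.2539]  H_jac=[0.0017 0.0000; 0.0000 -0.8853]  S=[0.3300 -0.0201; -0.0201 0.4490]  K=[-0.0038 -0.1086; -0.0303 -0.5020]  nu=[-0.1700, 0.0850]  x^+=[4.7055, 1.0496]  P^+=[0.5584 0.0306; 0.0306 0.1411]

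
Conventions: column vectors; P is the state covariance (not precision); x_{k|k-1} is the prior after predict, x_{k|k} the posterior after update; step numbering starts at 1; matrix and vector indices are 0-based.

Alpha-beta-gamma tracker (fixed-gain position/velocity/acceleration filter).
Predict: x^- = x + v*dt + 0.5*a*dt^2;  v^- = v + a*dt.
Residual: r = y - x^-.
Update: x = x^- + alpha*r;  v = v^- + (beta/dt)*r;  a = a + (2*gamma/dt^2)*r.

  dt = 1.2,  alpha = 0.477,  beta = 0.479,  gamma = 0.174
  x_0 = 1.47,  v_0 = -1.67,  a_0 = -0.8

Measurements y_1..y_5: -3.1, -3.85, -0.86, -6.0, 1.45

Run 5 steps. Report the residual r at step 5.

step 1: x_pred=-1.1100  r=-1.9900  x^+=-2.0592  v^+=-3.4243  a^+=-1.2809
step 2: x_pred=-7.0907  r=3.2407  x^+=-5.5449  v^+=-3.6679  a^+=-0.4977
step 3: x_pred=-10.3047  r=9.4447  x^+=-5.7996  v^+=-0.4952  a^+=1.7847
step 4: x_pred=-5.1088  r=-0.8912  x^+=-5.5339  v^+=1.2908  a^+=1.5693
step 5: x_pred=-2.8550  r=4.3050  x^+=-0.8015  v^+=4.8924  a^+=2.6097

resid = 4.3050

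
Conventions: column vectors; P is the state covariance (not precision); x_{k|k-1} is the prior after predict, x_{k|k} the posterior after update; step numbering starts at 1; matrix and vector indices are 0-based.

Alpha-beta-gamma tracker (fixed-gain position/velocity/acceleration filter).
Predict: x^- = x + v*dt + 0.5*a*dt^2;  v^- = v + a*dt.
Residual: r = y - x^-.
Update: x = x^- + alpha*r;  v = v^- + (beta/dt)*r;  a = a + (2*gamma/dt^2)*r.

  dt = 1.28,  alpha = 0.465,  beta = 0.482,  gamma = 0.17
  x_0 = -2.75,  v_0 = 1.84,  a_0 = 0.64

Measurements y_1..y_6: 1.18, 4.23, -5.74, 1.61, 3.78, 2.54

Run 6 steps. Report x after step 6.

step 1: x_pred=0.1295  r=1.0505  x^+=0.6180  v^+=3.0548  a^+=0.8580
step 2: x_pred=5.2310  r=-1.0010  x^+=4.7655  v^+=3.7761  a^+=0.6503
step 3: x_pred=10.1316  r=-15.8716  x^+=2.7513  v^+=-1.3682  a^+=-2.6434
step 4: x_pred=-1.1654  r=2.7754  x^+=0.1251  v^+=-3.7066  a^+=-2.0674
step 5: x_pred=-6.3130  r=10.0930  x^+=-1.6197  v^+=-2.5523  a^+=0.0271
step 6: x_pred=-4.8645  r=7.4045  x^+=-1.4214  v^+=0.2706  a^+=1.5636

x_post = -1.4214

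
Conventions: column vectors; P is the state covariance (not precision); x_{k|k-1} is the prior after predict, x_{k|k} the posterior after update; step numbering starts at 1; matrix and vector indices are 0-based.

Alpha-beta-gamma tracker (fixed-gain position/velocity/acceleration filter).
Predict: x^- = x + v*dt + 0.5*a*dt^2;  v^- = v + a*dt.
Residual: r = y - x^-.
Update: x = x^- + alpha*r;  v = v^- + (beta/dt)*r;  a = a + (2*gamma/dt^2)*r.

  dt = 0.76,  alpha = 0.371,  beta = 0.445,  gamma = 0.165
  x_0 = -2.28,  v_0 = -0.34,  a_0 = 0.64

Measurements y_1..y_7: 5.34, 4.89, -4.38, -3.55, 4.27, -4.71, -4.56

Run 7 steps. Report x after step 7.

step 1: x_pred=-2.3536  r=7.6936  x^+=0.5007  v^+=4.6512  a^+=5.0356
step 2: x_pred=5.4899  r=-0.5999  x^+=5.2673  v^+=8.1269  a^+=4.6928
step 3: x_pred=12.7991  r=-17.1791  x^+=6.4257  v^+=1.6347  a^+=-5.1221
step 4: x_pred=6.1887  r=-9.7387  x^+=2.5757  v^+=-7.9604  a^+=-10.6862
step 5: x_pred=-6.5604  r=10.8304  x^+=-2.5423  v^+=-9.7404  a^+=-4.4984
step 6: x_pred=-11.2442  r=6.5342  x^+=-8.8200  v^+=-9.3333  a^+=-0.7652
step 7: x_pred=-16.1343  r=11.5743  x^+=-11.8402  v^+=-3.1378  a^+=5.8475

x_post = -11.8402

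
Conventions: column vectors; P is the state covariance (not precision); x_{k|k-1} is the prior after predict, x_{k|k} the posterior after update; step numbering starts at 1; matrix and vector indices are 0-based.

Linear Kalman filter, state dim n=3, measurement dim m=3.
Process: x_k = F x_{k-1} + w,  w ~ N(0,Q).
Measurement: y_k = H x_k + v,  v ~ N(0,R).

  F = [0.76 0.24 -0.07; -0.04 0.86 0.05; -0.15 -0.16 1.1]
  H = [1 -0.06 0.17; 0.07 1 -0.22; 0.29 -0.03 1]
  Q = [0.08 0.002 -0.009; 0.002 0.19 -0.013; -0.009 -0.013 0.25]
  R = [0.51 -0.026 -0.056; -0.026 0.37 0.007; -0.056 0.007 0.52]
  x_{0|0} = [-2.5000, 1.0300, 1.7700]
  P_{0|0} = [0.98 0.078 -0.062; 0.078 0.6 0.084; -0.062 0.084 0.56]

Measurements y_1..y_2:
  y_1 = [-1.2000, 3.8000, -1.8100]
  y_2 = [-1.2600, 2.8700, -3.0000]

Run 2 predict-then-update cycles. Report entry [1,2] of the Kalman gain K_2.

K[1,2] = 0.0796

step 1: x^-=[-1.7767, 1.0743, 2.1572]  P^-=[0.7156 0.1377 -0.2285; 0.1377 0.6388 0.0135; -0.2285 0.0135 0.9596]  S=[1.1611 0.1371 0.0686; 0.1371 1.0792 -0.1569; 0.0686 -0.1569 1.4046]  K=[0.5603 0.1453 -0.0290; 0.0101 0.6103 0.0921; -0.0829 -0.0959 0.6291]  nu=[0.2744, 3.3247, -3.4197]  x^+=[-1.0407, 2.7910, -0.3357]  P^+=[0.3057 -0.0120 -0.1345; -0.0120 0.2407 0.0623; -0.1345 0.0623 0.3719]
step 2: x^-=[-0.0976, 2.4251, -0.6597]  P^-=[0.2801 0.0249 -0.1765; 0.0249 0.3762 0.0430; -0.1765 0.0430 0.7350]  S=[0.7488 0.0129 -0.0384; 0.0129 0.7731 -0.1109; -0.0384 -0.1109 1.1735]  K=[0.3272 0.0933 -0.0623; 0.0085 0.4879 0.0796; -0.0415 -0.0867 0.5720]  nu=[-0.9048, 0.3066, -2.2392]  x^+=[-0.2254, 2.3888, -1.9297]  P^+=[0.1850 -0.0102 -0.1040; -0.0102 0.1932 0.0531; -0.1040 0.0531 0.3309]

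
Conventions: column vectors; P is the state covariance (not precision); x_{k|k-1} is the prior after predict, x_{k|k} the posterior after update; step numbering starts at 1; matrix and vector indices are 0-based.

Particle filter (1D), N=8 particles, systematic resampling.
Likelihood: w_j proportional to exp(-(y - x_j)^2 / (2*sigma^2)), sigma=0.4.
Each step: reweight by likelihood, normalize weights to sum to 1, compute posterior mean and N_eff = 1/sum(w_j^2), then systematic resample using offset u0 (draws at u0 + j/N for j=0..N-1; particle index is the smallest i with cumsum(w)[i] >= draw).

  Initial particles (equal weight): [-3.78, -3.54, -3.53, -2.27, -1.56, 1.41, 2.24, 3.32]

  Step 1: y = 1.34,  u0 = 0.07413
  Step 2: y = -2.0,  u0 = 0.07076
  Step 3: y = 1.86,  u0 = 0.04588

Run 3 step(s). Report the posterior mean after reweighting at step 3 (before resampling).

post_mean = 1.4100

step 1: w=[0.0000, 0.0000, 0.0000, 0.0000, 0.0000, 0.9252, 0.0747, 0.0000]  mean=1.4720  Neff=1.1605  idx=[5, 5, 5, 5, 5, 5, 5, 6]
step 2: w=[0.1429, 0.1429, 0.1429, 0.1429, 0.1429, 0.1429, 0.1429, 0.0000]  mean=1.4100  Neff=7.0000  idx=[0, 1, 2, 3, 3, 4, 5, 6]
step 3: w=[0.1250, 0.1250, 0.1250, 0.1250, 0.1250, 0.1250, 0.1250, 0.1250]  mean=1.4100  Neff=8.0000  idx=[0, 1, 2, 3, 4, 5, 6, 7]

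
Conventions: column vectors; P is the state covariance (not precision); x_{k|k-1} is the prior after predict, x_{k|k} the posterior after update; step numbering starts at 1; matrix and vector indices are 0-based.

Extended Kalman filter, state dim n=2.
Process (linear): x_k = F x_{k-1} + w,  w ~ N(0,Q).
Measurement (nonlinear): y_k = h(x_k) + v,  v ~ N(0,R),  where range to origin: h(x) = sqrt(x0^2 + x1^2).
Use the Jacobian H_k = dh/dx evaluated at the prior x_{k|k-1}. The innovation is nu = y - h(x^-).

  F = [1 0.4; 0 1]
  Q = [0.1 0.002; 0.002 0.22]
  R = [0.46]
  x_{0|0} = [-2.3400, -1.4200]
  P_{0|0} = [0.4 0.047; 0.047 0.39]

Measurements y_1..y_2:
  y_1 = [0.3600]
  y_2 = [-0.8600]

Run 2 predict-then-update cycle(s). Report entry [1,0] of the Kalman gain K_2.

K[1,0] = -0.3066

step 1: x^-=[-2.9080, -1.4200]  P^-=[0.6000 0.2050; 0.2050 0.6100]  H_jac=[-0.8986 -0.4388]  S=[1.2236]  K=[-0.5141; -0.3693]  nu=[-2.8762]  x^+=[-1.4292, -0.3578]  P^+=[0.2765 -0.0273; -0.0273 0.4431]
step 2: x^-=[-1.5723, -0.3578]  P^-=[0.4256 0.1519; 0.1519 0.6631]  H_jac=[-0.9751 -0.2219]  S=[0.9630]  K=[-0.4659; -0.3066]  nu=[-2.4725]  x^+=[-0.4204, 0.4003]  P^+=[0.2165 0.0143; 0.0143 0.5726]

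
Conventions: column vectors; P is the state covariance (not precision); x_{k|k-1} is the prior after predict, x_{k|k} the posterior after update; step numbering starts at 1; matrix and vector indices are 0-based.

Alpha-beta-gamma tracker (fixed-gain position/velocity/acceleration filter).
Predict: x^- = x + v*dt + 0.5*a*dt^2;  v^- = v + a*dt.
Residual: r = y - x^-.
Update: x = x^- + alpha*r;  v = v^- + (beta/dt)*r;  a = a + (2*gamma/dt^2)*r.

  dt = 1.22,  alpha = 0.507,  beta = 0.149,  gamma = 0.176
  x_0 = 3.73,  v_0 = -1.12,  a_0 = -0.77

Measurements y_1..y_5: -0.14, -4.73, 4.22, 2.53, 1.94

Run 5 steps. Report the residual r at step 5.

step 1: x_pred=1.7906  r=-1.9306  x^+=0.8118  v^+=-2.2952  a^+=-1.2266
step 2: x_pred=-2.9012  r=-1.8288  x^+=-3.8284  v^+=-4.0150  a^+=-1.6591
step 3: x_pred=-9.9613  r=14.1813  x^+=-2.7714  v^+=-4.3071  a^+=1.6947
step 4: x_pred=-6.7648  r=9.2948  x^+=-2.0523  v^+=-1.1043  a^+=3.8929
step 5: x_pred=-0.5025  r=2.4425  x^+=0.7359  v^+=3.9434  a^+=4.4705

resid = 2.4425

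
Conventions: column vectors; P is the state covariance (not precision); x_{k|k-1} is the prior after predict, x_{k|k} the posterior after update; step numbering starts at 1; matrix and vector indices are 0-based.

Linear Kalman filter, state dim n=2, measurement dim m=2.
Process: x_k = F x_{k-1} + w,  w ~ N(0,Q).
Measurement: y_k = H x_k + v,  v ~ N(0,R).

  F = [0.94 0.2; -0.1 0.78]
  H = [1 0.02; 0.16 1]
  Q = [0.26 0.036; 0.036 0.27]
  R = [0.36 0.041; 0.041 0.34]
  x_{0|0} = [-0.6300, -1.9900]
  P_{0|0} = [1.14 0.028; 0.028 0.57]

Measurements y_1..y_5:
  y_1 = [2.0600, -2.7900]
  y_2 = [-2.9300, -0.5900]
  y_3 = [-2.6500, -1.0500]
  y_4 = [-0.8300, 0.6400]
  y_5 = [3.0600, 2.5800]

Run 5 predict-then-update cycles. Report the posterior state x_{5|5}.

step 1: x^-=[-0.9902, -1.4892]  P^-=[1.3006 0.0377; 0.0377 0.6238]  S=[1.6624 0.2994; 0.2994 1.0092]  K=[0.7807 0.0120; -0.0869 0.6499]  nu=[3.0800, -1.1424]  x^+=[1.4006, -2.4991]  P^+=[0.2817 -0.0090; -0.0090 0.2188]
step 2: x^-=[0.8168, -2.0894]  P^-=[0.5143 0.0372; 0.0372 0.4074]  S=[0.8759 0.1688; 0.1688 0.7724]  K=[0.5827 0.0274; -0.0535 0.5468]  nu=[-3.7050, 1.3687]  x^+=[-1.3046, -1.1426]  P^+=[0.2109 -0.0005; -0.0005 0.1838]
step 3: x^-=[-1.4548, -0.7608]  P^-=[0.4535 0.0445; 0.0445 0.3840]  S=[0.8154 0.1658; 0.1658 0.7499]  K=[0.5503 0.0344; -0.0441 0.5314]  nu=[-1.1799, -0.0565]  x^+=[-2.1061, -0.7387]  P^+=[0.1995 0.0023; 0.0023 0.1785]
step 4: x^-=[-2.1274, -0.3656]  P^-=[0.4443 0.0468; 0.0468 0.3802]  S=[0.8063 0.1666; 0.1666 0.7466]  K=[0.5447 0.0363; -0.0418 0.5286]  nu=[1.3047, 1.3460]  x^+=[-1.3679, 0.2914]  P^+=[0.1975 0.0031; 0.0031 0.1775]
step 5: x^-=[-1.2276, 0.3641]  P^-=[0.4428 0.0473; 0.0473 0.3795]  S=[0.8048 0.1669; 0.1669 0.7460]  K=[0.5437 0.0368; -0.0413 0.5281]  nu=[4.2803, 2.4123]  x^+=[1.1883, 1.4613]  P^+=[0.1972 0.0032; 0.0032 0.1774]

x_post = [1.1883, 1.4613]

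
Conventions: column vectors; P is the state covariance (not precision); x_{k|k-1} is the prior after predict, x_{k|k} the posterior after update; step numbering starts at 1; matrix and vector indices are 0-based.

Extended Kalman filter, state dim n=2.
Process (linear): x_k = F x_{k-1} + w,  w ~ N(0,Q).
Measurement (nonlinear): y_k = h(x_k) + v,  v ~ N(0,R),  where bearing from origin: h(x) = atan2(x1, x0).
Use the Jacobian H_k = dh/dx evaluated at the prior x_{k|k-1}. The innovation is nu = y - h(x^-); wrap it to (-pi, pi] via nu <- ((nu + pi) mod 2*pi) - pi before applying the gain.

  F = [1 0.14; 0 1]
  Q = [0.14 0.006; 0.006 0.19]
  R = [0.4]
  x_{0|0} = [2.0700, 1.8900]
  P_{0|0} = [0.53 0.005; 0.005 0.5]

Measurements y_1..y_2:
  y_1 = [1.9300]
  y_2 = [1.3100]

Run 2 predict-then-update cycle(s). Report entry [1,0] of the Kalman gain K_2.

step 1: x^-=[2.3346, 1.8900]  P^-=[0.6812 0.0810; 0.0810 0.6900]  H_jac=[-0.2095 0.2588]  S=[0.4673]  K=[-0.2605; 0.3458]  nu=[1.2495]  x^+=[2.0091, 2.3220]  P^+=[0.6495 0.1231; 0.1231 0.6341]
step 2: x^-=[2.3342, 2.3220]  P^-=[0.8364 0.2179; 0.2179 0.8241]  H_jac=[-0.2142 0.2153]  S=[0.4565]  K=[-0.2897; 0.2865]  nu=[0.5272]  x^+=[2.1815, 2.4731]  P^+=[0.7981 0.2558; 0.2558 0.7867]

K[1,0] = 0.2865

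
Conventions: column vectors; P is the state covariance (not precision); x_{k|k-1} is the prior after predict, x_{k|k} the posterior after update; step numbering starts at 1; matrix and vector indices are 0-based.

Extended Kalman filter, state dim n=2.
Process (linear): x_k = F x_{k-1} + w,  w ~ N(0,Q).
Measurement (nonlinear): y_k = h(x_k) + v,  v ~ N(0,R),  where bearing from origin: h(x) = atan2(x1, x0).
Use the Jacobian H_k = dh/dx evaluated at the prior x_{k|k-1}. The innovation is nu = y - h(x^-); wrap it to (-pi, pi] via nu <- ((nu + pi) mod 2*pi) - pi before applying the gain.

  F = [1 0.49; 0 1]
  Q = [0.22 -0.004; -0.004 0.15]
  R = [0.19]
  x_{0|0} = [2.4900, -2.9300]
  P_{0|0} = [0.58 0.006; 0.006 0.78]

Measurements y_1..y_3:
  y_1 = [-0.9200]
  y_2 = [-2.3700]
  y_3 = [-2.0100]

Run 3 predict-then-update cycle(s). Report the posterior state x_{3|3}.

x_post = [-2.3675, -3.2051]

step 1: x^-=[1.0543, -2.9300]  P^-=[0.9932 0.3842; 0.3842 0.9300]  H_jac=[0.3022 0.1087]  S=[0.3169]  K=[1.0787; 0.6854]  nu=[0.3054]  x^+=[1.3837, -2.7207]  P^+=[0.6244 0.1499; 0.1499 0.7811]
step 2: x^-=[0.0506, -2.7207]  P^-=[1.1788 0.5286; 0.5286 0.9311]  H_jac=[0.3674 0.0068]  S=[0.3518]  K=[1.2413; 0.5701]  nu=[-0.8178]  x^+=[-0.9645, -3.1870]  P^+=[0.6367 0.2796; 0.2796 0.8168]
step 3: x^-=[-2.5261, -3.1870]  P^-=[1.3268 0.6758; 0.6758 0.9668]  H_jac=[0.1927 -0.1527]  S=[0.2220]  K=[0.6866; -0.0785]  nu=[0.2310]  x^+=[-2.3675, -3.2051]  P^+=[1.2222 0.6878; 0.6878 0.9654]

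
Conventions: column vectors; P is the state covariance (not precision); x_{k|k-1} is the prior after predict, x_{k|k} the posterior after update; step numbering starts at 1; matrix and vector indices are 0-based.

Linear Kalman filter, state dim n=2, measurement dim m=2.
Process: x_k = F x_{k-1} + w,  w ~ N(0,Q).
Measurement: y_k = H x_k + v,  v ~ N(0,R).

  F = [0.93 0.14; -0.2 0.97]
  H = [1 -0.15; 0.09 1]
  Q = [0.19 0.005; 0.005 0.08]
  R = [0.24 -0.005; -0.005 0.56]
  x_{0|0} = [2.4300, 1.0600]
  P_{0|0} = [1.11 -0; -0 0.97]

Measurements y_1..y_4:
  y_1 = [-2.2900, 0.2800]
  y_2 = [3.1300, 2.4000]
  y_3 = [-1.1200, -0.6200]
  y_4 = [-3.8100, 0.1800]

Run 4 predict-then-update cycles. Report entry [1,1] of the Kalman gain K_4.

step 1: x^-=[2.4083, 0.5422]  P^-=[1.1691 -0.0697; -0.0697 1.0371]  S=[1.4533 -0.1241; -0.1241 1.5940]  K=[0.8190 0.0860; -0.1005 0.6389]  nu=[-4.6170, -0.4789]  x^+=[-1.4140, 0.7000]  P^+=[0.2000 0.0261; 0.0261 0.3559]
step 2: x^-=[-1.2170, 0.9618]  P^-=[0.3768 0.0389; 0.0389 0.4128]  S=[0.6144 0.0054; 0.0054 0.9828]  K=[0.6031 0.0708; -0.0411 0.4238]  nu=[4.4913, 1.5477]  x^+=[1.6014, 1.4329]  P^+=[0.1479 0.0233; 0.0233 0.2354]
step 3: x^-=[1.6899, 1.0697]  P^-=[0.3286 0.0298; 0.0298 0.2984]  S=[0.5664 0.0093; 0.0093 0.8664]  K=[0.5713 0.0625; -0.0320 0.3478]  nu=[-2.6495, -1.8417]  x^+=[0.0613, 0.5139]  P^+=[0.1397 0.0196; 0.0196 0.1932]
step 4: x^-=[0.1289, 0.4862]  P^-=[0.3197 0.0223; 0.0223 0.2598]  S=[0.5589 0.0068; 0.0068 0.8264]  K=[0.5654 0.0572; -0.0336 0.3171]  nu=[-3.8660, -0.3178]  x^+=[-2.0751, 0.5155]  P^+=[0.1379 0.0168; 0.0168 0.1762]

K[1,1] = 0.3171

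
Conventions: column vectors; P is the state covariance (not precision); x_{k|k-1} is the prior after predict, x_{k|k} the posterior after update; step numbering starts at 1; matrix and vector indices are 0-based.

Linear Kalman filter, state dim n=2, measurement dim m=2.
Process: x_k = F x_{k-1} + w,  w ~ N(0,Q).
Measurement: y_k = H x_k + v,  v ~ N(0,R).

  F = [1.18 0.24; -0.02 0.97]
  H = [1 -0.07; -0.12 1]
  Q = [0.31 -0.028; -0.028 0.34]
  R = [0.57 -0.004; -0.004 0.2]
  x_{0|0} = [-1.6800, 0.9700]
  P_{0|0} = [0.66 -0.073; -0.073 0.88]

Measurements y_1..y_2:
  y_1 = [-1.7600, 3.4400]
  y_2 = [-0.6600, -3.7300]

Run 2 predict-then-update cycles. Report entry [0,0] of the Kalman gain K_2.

K[0,0] = 0.6117

step 1: x^-=[-1.7496, 0.9745]  P^-=[1.2383 0.0781; 0.0781 1.1711]  S=[1.8031 -0.1558; -0.1558 1.3702]  K=[0.6860 0.0266; 0.0718 0.8560]  nu=[0.0578, 2.2555]  x^+=[-1.6500, 2.9095]  P^+=[0.3944 0.0499; 0.0499 0.1769]
step 2: x^-=[-1.2488, 2.8552]  P^-=[0.8976 0.0607; 0.0607 0.5047]  S=[1.4616 -0.0858; -0.0858 0.7030]  K=[0.6117 0.0078; 0.0593 0.7147]  nu=[0.7886, -6.7350]  x^+=[-0.8191, -1.9118]  P^+=[0.3515 0.0413; 0.0413 0.1477]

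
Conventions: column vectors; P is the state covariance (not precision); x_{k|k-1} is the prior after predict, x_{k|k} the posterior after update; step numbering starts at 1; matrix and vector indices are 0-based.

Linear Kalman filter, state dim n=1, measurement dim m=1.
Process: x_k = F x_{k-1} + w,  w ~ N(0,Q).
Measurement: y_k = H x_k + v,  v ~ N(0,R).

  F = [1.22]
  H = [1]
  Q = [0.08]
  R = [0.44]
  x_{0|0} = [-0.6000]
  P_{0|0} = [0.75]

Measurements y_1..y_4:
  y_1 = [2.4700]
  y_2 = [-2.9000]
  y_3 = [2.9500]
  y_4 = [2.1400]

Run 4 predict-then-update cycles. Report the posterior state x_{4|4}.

step 1: x^-=[-0.7320]  P^-=[1.1963]  S=[1.6363]  K=[0.7311]  nu=[3.2020]  x^+=[1.6090]  P^+=[0.3217]
step 2: x^-=[1.9630]  P^-=[0.5588]  S=[0.9988]  K=[0.5595]  nu=[-4.8630]  x^+=[-0.7577]  P^+=[0.2462]
step 3: x^-=[-0.9244]  P^-=[0.4464]  S=[0.8864]  K=[0.5036]  nu=[3.8744]  x^+=[1.0268]  P^+=[0.2216]
step 4: x^-=[1.2527]  P^-=[0.4098]  S=[0.8498]  K=[0.4822]  nu=[0.8873]  x^+=[1.6806]  P^+=[0.2122]

x_post = [1.6806]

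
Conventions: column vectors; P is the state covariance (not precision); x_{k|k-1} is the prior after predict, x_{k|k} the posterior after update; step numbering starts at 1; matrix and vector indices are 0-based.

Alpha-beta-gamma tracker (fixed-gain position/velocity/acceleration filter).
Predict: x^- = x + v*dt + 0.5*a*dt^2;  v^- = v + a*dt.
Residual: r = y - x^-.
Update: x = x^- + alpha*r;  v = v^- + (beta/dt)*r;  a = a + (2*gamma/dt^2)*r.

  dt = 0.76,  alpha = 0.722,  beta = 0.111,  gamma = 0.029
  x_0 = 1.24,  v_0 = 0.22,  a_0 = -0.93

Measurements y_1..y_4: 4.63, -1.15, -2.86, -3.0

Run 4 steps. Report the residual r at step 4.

resid = 1.3438

step 1: x_pred=1.1386  r=3.4914  x^+=3.6594  v^+=0.0231  a^+=-0.5794
step 2: x_pred=3.5096  r=-4.6596  x^+=0.1454  v^+=-1.0978  a^+=-1.0473
step 3: x_pred=-0.9914  r=-1.8686  x^+=-2.3405  v^+=-2.1666  a^+=-1.2349
step 4: x_pred=-4.3438  r=1.3438  x^+=-3.3736  v^+=-2.9089  a^+=-1.1000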